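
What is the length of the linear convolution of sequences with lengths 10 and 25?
Linear/full convolution length: m + n - 1 = 10 + 25 - 1 = 34

34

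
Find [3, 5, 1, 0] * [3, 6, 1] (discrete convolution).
y[0] = 3×3 = 9; y[1] = 3×6 + 5×3 = 33; y[2] = 3×1 + 5×6 + 1×3 = 36; y[3] = 5×1 + 1×6 + 0×3 = 11; y[4] = 1×1 + 0×6 = 1; y[5] = 0×1 = 0

[9, 33, 36, 11, 1, 0]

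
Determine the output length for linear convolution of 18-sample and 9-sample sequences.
Linear/full convolution length: m + n - 1 = 18 + 9 - 1 = 26

26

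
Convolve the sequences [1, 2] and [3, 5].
y[0] = 1×3 = 3; y[1] = 1×5 + 2×3 = 11; y[2] = 2×5 = 10

[3, 11, 10]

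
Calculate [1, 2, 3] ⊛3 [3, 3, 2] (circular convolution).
Use y[k] = Σ_j f[j]·g[(k-j) mod 3]. y[0] = 1×3 + 2×2 + 3×3 = 16; y[1] = 1×3 + 2×3 + 3×2 = 15; y[2] = 1×2 + 2×3 + 3×3 = 17. Result: [16, 15, 17]

[16, 15, 17]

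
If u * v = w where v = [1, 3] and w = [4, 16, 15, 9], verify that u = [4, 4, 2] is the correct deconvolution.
Forward-compute [4, 4, 2] * [1, 3]: w[0] = 4×1 = 4; w[1] = 4×3 + 4×1 = 16; w[2] = 4×3 + 2×1 = 14; w[3] = 2×3 = 6 → [4, 16, 14, 6]. Does not match given w = [4, 16, 15, 9].

Not verified. [4, 4, 2] * [1, 3] = [4, 16, 14, 6], which differs from [4, 16, 15, 9] at index 2.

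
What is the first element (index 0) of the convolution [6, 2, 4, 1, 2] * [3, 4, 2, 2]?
Use y[k] = Σ_i a[i]·b[k-i] at k=0. y[0] = 6×3 = 18

18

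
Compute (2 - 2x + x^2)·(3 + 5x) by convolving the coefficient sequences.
Ascending coefficients: a = [2, -2, 1], b = [3, 5]. c[0] = 2×3 = 6; c[1] = 2×5 + -2×3 = 4; c[2] = -2×5 + 1×3 = -7; c[3] = 1×5 = 5. Result coefficients: [6, 4, -7, 5] → 6 + 4x - 7x^2 + 5x^3

6 + 4x - 7x^2 + 5x^3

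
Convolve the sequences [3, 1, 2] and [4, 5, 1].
y[0] = 3×4 = 12; y[1] = 3×5 + 1×4 = 19; y[2] = 3×1 + 1×5 + 2×4 = 16; y[3] = 1×1 + 2×5 = 11; y[4] = 2×1 = 2

[12, 19, 16, 11, 2]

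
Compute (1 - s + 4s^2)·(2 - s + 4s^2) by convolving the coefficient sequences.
Ascending coefficients: a = [1, -1, 4], b = [2, -1, 4]. c[0] = 1×2 = 2; c[1] = 1×-1 + -1×2 = -3; c[2] = 1×4 + -1×-1 + 4×2 = 13; c[3] = -1×4 + 4×-1 = -8; c[4] = 4×4 = 16. Result coefficients: [2, -3, 13, -8, 16] → 2 - 3s + 13s^2 - 8s^3 + 16s^4

2 - 3s + 13s^2 - 8s^3 + 16s^4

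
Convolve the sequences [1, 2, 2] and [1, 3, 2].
y[0] = 1×1 = 1; y[1] = 1×3 + 2×1 = 5; y[2] = 1×2 + 2×3 + 2×1 = 10; y[3] = 2×2 + 2×3 = 10; y[4] = 2×2 = 4

[1, 5, 10, 10, 4]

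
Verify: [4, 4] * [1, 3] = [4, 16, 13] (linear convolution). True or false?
Recompute linear convolution of [4, 4] and [1, 3]: y[0] = 4×1 = 4; y[1] = 4×3 + 4×1 = 16; y[2] = 4×3 = 12 → [4, 16, 12]. Compare to given [4, 16, 13]: they differ at index 2: given 13, correct 12, so answer: No

No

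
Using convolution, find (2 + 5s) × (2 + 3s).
Ascending coefficients: a = [2, 5], b = [2, 3]. c[0] = 2×2 = 4; c[1] = 2×3 + 5×2 = 16; c[2] = 5×3 = 15. Result coefficients: [4, 16, 15] → 4 + 16s + 15s^2

4 + 16s + 15s^2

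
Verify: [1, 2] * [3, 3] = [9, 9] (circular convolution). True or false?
Recompute circular convolution of [1, 2] and [3, 3]: y[0] = 1×3 + 2×3 = 9; y[1] = 1×3 + 2×3 = 9 → [9, 9]. Given [9, 9] matches, so answer: Yes

Yes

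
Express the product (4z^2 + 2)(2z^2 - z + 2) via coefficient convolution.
Ascending coefficients: a = [2, 0, 4], b = [2, -1, 2]. c[0] = 2×2 = 4; c[1] = 2×-1 + 0×2 = -2; c[2] = 2×2 + 0×-1 + 4×2 = 12; c[3] = 0×2 + 4×-1 = -4; c[4] = 4×2 = 8. Result coefficients: [4, -2, 12, -4, 8] → 8z^4 - 4z^3 + 12z^2 - 2z + 4

8z^4 - 4z^3 + 12z^2 - 2z + 4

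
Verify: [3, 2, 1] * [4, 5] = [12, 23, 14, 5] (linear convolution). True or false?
Recompute linear convolution of [3, 2, 1] and [4, 5]: y[0] = 3×4 = 12; y[1] = 3×5 + 2×4 = 23; y[2] = 2×5 + 1×4 = 14; y[3] = 1×5 = 5 → [12, 23, 14, 5]. Given [12, 23, 14, 5] matches, so answer: Yes

Yes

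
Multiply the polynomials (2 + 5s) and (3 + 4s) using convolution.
Ascending coefficients: a = [2, 5], b = [3, 4]. c[0] = 2×3 = 6; c[1] = 2×4 + 5×3 = 23; c[2] = 5×4 = 20. Result coefficients: [6, 23, 20] → 6 + 23s + 20s^2

6 + 23s + 20s^2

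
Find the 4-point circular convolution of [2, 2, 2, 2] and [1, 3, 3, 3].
Use y[k] = Σ_j s[j]·t[(k-j) mod 4]. y[0] = 2×1 + 2×3 + 2×3 + 2×3 = 20; y[1] = 2×3 + 2×1 + 2×3 + 2×3 = 20; y[2] = 2×3 + 2×3 + 2×1 + 2×3 = 20; y[3] = 2×3 + 2×3 + 2×3 + 2×1 = 20. Result: [20, 20, 20, 20]

[20, 20, 20, 20]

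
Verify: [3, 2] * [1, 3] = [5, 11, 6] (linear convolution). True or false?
Recompute linear convolution of [3, 2] and [1, 3]: y[0] = 3×1 = 3; y[1] = 3×3 + 2×1 = 11; y[2] = 2×3 = 6 → [3, 11, 6]. Compare to given [5, 11, 6]: they differ at index 0: given 5, correct 3, so answer: No

No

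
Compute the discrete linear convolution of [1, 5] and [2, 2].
y[0] = 1×2 = 2; y[1] = 1×2 + 5×2 = 12; y[2] = 5×2 = 10

[2, 12, 10]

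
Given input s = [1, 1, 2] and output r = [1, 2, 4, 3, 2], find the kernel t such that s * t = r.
Output length 5 = len(s) + len(t) - 1 ⇒ len(t) = 3. Solve t forward using t[k] = (r[k] - Σ_{i≥1} s[i]·t[k-i]) / s[0]: t[0] = r[0] / s[0] = 1 / 1 = 1; t[1] = (r[1] - 1×1) / s[0] = (2 - 1×1) / 1 = 1; t[2] = (r[2] - 1×1 - 2×1) / s[0] = (4 - 1×1 - 2×1) / 1 = 1. So t = [1, 1, 1]. Forward-check [1, 1, 2] * [1, 1, 1]: r[0] = 1×1 = 1; r[1] = 1×1 + 1×1 = 2; r[2] = 1×1 + 1×1 + 2×1 = 4; r[3] = 1×1 + 2×1 = 3; r[4] = 2×1 = 2 → [1, 2, 4, 3, 2] ✓

[1, 1, 1]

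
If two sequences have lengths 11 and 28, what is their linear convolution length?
Linear/full convolution length: m + n - 1 = 11 + 28 - 1 = 38

38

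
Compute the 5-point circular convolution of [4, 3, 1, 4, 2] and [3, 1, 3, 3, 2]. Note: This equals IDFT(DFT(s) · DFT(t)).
Either evaluate y[k] = Σ_j s[j]·t[(k-j) mod 5] directly, or use IDFT(DFT(s) · DFT(t)). y[0] = 4×3 + 3×2 + 1×3 + 4×3 + 2×1 = 35; y[1] = 4×1 + 3×3 + 1×2 + 4×3 + 2×3 = 33; y[2] = 4×3 + 3×1 + 1×3 + 4×2 + 2×3 = 32; y[3] = 4×3 + 3×3 + 1×1 + 4×3 + 2×2 = 38; y[4] = 4×2 + 3×3 + 1×3 + 4×1 + 2×3 = 30. Result: [35, 33, 32, 38, 30]

[35, 33, 32, 38, 30]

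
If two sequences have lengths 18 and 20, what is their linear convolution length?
Linear/full convolution length: m + n - 1 = 18 + 20 - 1 = 37

37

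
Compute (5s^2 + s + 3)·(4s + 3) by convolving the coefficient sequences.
Ascending coefficients: a = [3, 1, 5], b = [3, 4]. c[0] = 3×3 = 9; c[1] = 3×4 + 1×3 = 15; c[2] = 1×4 + 5×3 = 19; c[3] = 5×4 = 20. Result coefficients: [9, 15, 19, 20] → 20s^3 + 19s^2 + 15s + 9

20s^3 + 19s^2 + 15s + 9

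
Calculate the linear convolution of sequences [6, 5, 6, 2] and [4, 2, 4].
y[0] = 6×4 = 24; y[1] = 6×2 + 5×4 = 32; y[2] = 6×4 + 5×2 + 6×4 = 58; y[3] = 5×4 + 6×2 + 2×4 = 40; y[4] = 6×4 + 2×2 = 28; y[5] = 2×4 = 8

[24, 32, 58, 40, 28, 8]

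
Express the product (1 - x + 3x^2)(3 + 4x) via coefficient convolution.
Ascending coefficients: a = [1, -1, 3], b = [3, 4]. c[0] = 1×3 = 3; c[1] = 1×4 + -1×3 = 1; c[2] = -1×4 + 3×3 = 5; c[3] = 3×4 = 12. Result coefficients: [3, 1, 5, 12] → 3 + x + 5x^2 + 12x^3

3 + x + 5x^2 + 12x^3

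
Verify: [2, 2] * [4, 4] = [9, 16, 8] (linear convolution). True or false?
Recompute linear convolution of [2, 2] and [4, 4]: y[0] = 2×4 = 8; y[1] = 2×4 + 2×4 = 16; y[2] = 2×4 = 8 → [8, 16, 8]. Compare to given [9, 16, 8]: they differ at index 0: given 9, correct 8, so answer: No

No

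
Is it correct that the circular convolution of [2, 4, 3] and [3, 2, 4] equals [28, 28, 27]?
Recompute circular convolution of [2, 4, 3] and [3, 2, 4]: y[0] = 2×3 + 4×4 + 3×2 = 28; y[1] = 2×2 + 4×3 + 3×4 = 28; y[2] = 2×4 + 4×2 + 3×3 = 25 → [28, 28, 25]. Compare to given [28, 28, 27]: they differ at index 2: given 27, correct 25, so answer: No

No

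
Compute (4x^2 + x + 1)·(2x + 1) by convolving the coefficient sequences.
Ascending coefficients: a = [1, 1, 4], b = [1, 2]. c[0] = 1×1 = 1; c[1] = 1×2 + 1×1 = 3; c[2] = 1×2 + 4×1 = 6; c[3] = 4×2 = 8. Result coefficients: [1, 3, 6, 8] → 8x^3 + 6x^2 + 3x + 1

8x^3 + 6x^2 + 3x + 1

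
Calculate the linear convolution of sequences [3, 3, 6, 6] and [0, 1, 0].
y[0] = 3×0 = 0; y[1] = 3×1 + 3×0 = 3; y[2] = 3×0 + 3×1 + 6×0 = 3; y[3] = 3×0 + 6×1 + 6×0 = 6; y[4] = 6×0 + 6×1 = 6; y[5] = 6×0 = 0

[0, 3, 3, 6, 6, 0]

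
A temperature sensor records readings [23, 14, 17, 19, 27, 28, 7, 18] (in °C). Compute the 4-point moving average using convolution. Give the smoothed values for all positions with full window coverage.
4-point moving average kernel = [1, 1, 1, 1]. Apply in 'valid' mode (full window coverage): avg[0] = (23 + 14 + 17 + 19) / 4 = 18.25; avg[1] = (14 + 17 + 19 + 27) / 4 = 19.25; avg[2] = (17 + 19 + 27 + 28) / 4 = 22.75; avg[3] = (19 + 27 + 28 + 7) / 4 = 20.25; avg[4] = (27 + 28 + 7 + 18) / 4 = 20.0. Smoothed values: [18.25, 19.25, 22.75, 20.25, 20.0]

[18.25, 19.25, 22.75, 20.25, 20.0]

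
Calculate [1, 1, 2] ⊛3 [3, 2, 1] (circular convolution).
Use y[k] = Σ_j s[j]·t[(k-j) mod 3]. y[0] = 1×3 + 1×1 + 2×2 = 8; y[1] = 1×2 + 1×3 + 2×1 = 7; y[2] = 1×1 + 1×2 + 2×3 = 9. Result: [8, 7, 9]

[8, 7, 9]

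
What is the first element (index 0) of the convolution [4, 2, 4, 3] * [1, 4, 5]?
Use y[k] = Σ_i a[i]·b[k-i] at k=0. y[0] = 4×1 = 4

4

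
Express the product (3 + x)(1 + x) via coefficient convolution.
Ascending coefficients: a = [3, 1], b = [1, 1]. c[0] = 3×1 = 3; c[1] = 3×1 + 1×1 = 4; c[2] = 1×1 = 1. Result coefficients: [3, 4, 1] → 3 + 4x + x^2

3 + 4x + x^2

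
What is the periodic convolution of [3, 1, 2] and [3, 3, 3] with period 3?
Use y[k] = Σ_j u[j]·v[(k-j) mod 3]. y[0] = 3×3 + 1×3 + 2×3 = 18; y[1] = 3×3 + 1×3 + 2×3 = 18; y[2] = 3×3 + 1×3 + 2×3 = 18. Result: [18, 18, 18]

[18, 18, 18]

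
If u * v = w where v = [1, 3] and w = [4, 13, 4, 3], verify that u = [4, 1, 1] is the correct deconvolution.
Forward-compute [4, 1, 1] * [1, 3]: w[0] = 4×1 = 4; w[1] = 4×3 + 1×1 = 13; w[2] = 1×3 + 1×1 = 4; w[3] = 1×3 = 3 → [4, 13, 4, 3]. Matches given w = [4, 13, 4, 3], so verified.

Verified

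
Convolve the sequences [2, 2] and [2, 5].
y[0] = 2×2 = 4; y[1] = 2×5 + 2×2 = 14; y[2] = 2×5 = 10

[4, 14, 10]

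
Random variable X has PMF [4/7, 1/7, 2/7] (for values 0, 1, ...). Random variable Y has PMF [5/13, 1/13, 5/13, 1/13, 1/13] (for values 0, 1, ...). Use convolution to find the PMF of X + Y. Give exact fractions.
P(X+Y=k) = Σ_i P(X=i)·P(Y=k-i) — a convolution of [4/7, 1/7, 2/7] and [5/13, 1/13, 5/13, 1/13, 1/13]. P(X+Y=0) = (4/7)×(5/13) = 20/91; P(X+Y=1) = (4/7)×(1/13) + (1/7)×(5/13) = 4/91 + 5/91 = 9/91; P(X+Y=2) = (4/7)×(5/13) + (1/7)×(1/13) + (2/7)×(5/13) = 20/91 + 1/91 + 10/91 = 31/91; P(X+Y=3) = (4/7)×(1/13) + (1/7)×(5/13) + (2/7)×(1/13) = 4/91 + 5/91 + 2/91 = 11/91; P(X+Y=4) = (4/7)×(1/13) + (1/7)×(1/13) + (2/7)×(5/13) = 4/91 + 1/91 + 10/91 = 15/91; P(X+Y=5) = (1/7)×(1/13) + (2/7)×(1/13) = 1/91 + 2/91 = 3/91; P(X+Y=6) = (2/7)×(1/13) = 2/91. PMF: [20/91, 9/91, 31/91, 11/91, 15/91, 3/91, 2/91] (sums to 1 ✓)

[20/91, 9/91, 31/91, 11/91, 15/91, 3/91, 2/91]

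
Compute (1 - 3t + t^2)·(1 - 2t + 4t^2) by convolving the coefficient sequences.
Ascending coefficients: a = [1, -3, 1], b = [1, -2, 4]. c[0] = 1×1 = 1; c[1] = 1×-2 + -3×1 = -5; c[2] = 1×4 + -3×-2 + 1×1 = 11; c[3] = -3×4 + 1×-2 = -14; c[4] = 1×4 = 4. Result coefficients: [1, -5, 11, -14, 4] → 1 - 5t + 11t^2 - 14t^3 + 4t^4

1 - 5t + 11t^2 - 14t^3 + 4t^4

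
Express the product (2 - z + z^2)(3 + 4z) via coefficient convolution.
Ascending coefficients: a = [2, -1, 1], b = [3, 4]. c[0] = 2×3 = 6; c[1] = 2×4 + -1×3 = 5; c[2] = -1×4 + 1×3 = -1; c[3] = 1×4 = 4. Result coefficients: [6, 5, -1, 4] → 6 + 5z - z^2 + 4z^3

6 + 5z - z^2 + 4z^3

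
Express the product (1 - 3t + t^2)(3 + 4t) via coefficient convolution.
Ascending coefficients: a = [1, -3, 1], b = [3, 4]. c[0] = 1×3 = 3; c[1] = 1×4 + -3×3 = -5; c[2] = -3×4 + 1×3 = -9; c[3] = 1×4 = 4. Result coefficients: [3, -5, -9, 4] → 3 - 5t - 9t^2 + 4t^3

3 - 5t - 9t^2 + 4t^3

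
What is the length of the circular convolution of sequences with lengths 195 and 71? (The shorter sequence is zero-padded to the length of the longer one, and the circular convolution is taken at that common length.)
Circular convolution (zero-padding the shorter input) has length max(m, n) = max(195, 71) = 195

195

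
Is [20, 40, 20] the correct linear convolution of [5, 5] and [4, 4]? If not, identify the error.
Recompute linear convolution of [5, 5] and [4, 4]: y[0] = 5×4 = 20; y[1] = 5×4 + 5×4 = 40; y[2] = 5×4 = 20 → [20, 40, 20]. Given [20, 40, 20] matches, so answer: Yes

Yes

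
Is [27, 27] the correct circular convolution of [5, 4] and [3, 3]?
Recompute circular convolution of [5, 4] and [3, 3]: y[0] = 5×3 + 4×3 = 27; y[1] = 5×3 + 4×3 = 27 → [27, 27]. Given [27, 27] matches, so answer: Yes

Yes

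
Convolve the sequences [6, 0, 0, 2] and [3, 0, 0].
y[0] = 6×3 = 18; y[1] = 6×0 + 0×3 = 0; y[2] = 6×0 + 0×0 + 0×3 = 0; y[3] = 0×0 + 0×0 + 2×3 = 6; y[4] = 0×0 + 2×0 = 0; y[5] = 2×0 = 0

[18, 0, 0, 6, 0, 0]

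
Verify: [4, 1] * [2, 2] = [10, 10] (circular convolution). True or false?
Recompute circular convolution of [4, 1] and [2, 2]: y[0] = 4×2 + 1×2 = 10; y[1] = 4×2 + 1×2 = 10 → [10, 10]. Given [10, 10] matches, so answer: Yes

Yes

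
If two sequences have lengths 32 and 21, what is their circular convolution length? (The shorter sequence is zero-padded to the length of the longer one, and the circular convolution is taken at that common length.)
Circular convolution (zero-padding the shorter input) has length max(m, n) = max(32, 21) = 32

32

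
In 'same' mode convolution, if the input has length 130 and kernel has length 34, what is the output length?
'Same' mode returns an output with the same length as the input: 130

130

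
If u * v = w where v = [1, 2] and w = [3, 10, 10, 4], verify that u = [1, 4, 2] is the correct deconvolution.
Forward-compute [1, 4, 2] * [1, 2]: w[0] = 1×1 = 1; w[1] = 1×2 + 4×1 = 6; w[2] = 4×2 + 2×1 = 10; w[3] = 2×2 = 4 → [1, 6, 10, 4]. Does not match given w = [3, 10, 10, 4].

Not verified. [1, 4, 2] * [1, 2] = [1, 6, 10, 4], which differs from [3, 10, 10, 4] at index 0.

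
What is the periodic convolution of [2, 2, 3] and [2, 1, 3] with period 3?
Use y[k] = Σ_j u[j]·v[(k-j) mod 3]. y[0] = 2×2 + 2×3 + 3×1 = 13; y[1] = 2×1 + 2×2 + 3×3 = 15; y[2] = 2×3 + 2×1 + 3×2 = 14. Result: [13, 15, 14]

[13, 15, 14]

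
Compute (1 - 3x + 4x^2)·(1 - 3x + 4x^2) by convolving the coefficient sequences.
Ascending coefficients: a = [1, -3, 4], b = [1, -3, 4]. c[0] = 1×1 = 1; c[1] = 1×-3 + -3×1 = -6; c[2] = 1×4 + -3×-3 + 4×1 = 17; c[3] = -3×4 + 4×-3 = -24; c[4] = 4×4 = 16. Result coefficients: [1, -6, 17, -24, 16] → 1 - 6x + 17x^2 - 24x^3 + 16x^4

1 - 6x + 17x^2 - 24x^3 + 16x^4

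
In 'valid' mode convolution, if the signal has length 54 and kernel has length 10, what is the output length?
'Valid' mode counts only positions where the kernel fully overlaps the signal: m - n + 1 = 54 - 10 + 1 = 45

45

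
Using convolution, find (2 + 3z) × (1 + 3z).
Ascending coefficients: a = [2, 3], b = [1, 3]. c[0] = 2×1 = 2; c[1] = 2×3 + 3×1 = 9; c[2] = 3×3 = 9. Result coefficients: [2, 9, 9] → 2 + 9z + 9z^2

2 + 9z + 9z^2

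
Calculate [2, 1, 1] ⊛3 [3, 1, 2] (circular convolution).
Use y[k] = Σ_j x[j]·h[(k-j) mod 3]. y[0] = 2×3 + 1×2 + 1×1 = 9; y[1] = 2×1 + 1×3 + 1×2 = 7; y[2] = 2×2 + 1×1 + 1×3 = 8. Result: [9, 7, 8]

[9, 7, 8]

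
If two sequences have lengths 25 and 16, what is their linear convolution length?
Linear/full convolution length: m + n - 1 = 25 + 16 - 1 = 40

40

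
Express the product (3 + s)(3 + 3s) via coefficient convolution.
Ascending coefficients: a = [3, 1], b = [3, 3]. c[0] = 3×3 = 9; c[1] = 3×3 + 1×3 = 12; c[2] = 1×3 = 3. Result coefficients: [9, 12, 3] → 9 + 12s + 3s^2

9 + 12s + 3s^2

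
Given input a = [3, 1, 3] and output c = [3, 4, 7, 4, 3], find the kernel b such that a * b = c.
Output length 5 = len(a) + len(b) - 1 ⇒ len(b) = 3. Solve b forward using b[k] = (c[k] - Σ_{i≥1} a[i]·b[k-i]) / a[0]: b[0] = c[0] / a[0] = 3 / 3 = 1; b[1] = (c[1] - 1×1) / a[0] = (4 - 1×1) / 3 = 1; b[2] = (c[2] - 1×1 - 3×1) / a[0] = (7 - 1×1 - 3×1) / 3 = 1. So b = [1, 1, 1]. Forward-check [3, 1, 3] * [1, 1, 1]: c[0] = 3×1 = 3; c[1] = 3×1 + 1×1 = 4; c[2] = 3×1 + 1×1 + 3×1 = 7; c[3] = 1×1 + 3×1 = 4; c[4] = 3×1 = 3 → [3, 4, 7, 4, 3] ✓

[1, 1, 1]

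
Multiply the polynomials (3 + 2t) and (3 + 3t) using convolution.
Ascending coefficients: a = [3, 2], b = [3, 3]. c[0] = 3×3 = 9; c[1] = 3×3 + 2×3 = 15; c[2] = 2×3 = 6. Result coefficients: [9, 15, 6] → 9 + 15t + 6t^2

9 + 15t + 6t^2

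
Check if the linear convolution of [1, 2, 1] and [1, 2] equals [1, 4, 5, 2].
Recompute linear convolution of [1, 2, 1] and [1, 2]: y[0] = 1×1 = 1; y[1] = 1×2 + 2×1 = 4; y[2] = 2×2 + 1×1 = 5; y[3] = 1×2 = 2 → [1, 4, 5, 2]. Given [1, 4, 5, 2] matches, so answer: Yes

Yes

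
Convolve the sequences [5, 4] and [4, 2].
y[0] = 5×4 = 20; y[1] = 5×2 + 4×4 = 26; y[2] = 4×2 = 8

[20, 26, 8]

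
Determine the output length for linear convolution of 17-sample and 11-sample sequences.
Linear/full convolution length: m + n - 1 = 17 + 11 - 1 = 27

27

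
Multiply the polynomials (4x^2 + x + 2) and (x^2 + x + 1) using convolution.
Ascending coefficients: a = [2, 1, 4], b = [1, 1, 1]. c[0] = 2×1 = 2; c[1] = 2×1 + 1×1 = 3; c[2] = 2×1 + 1×1 + 4×1 = 7; c[3] = 1×1 + 4×1 = 5; c[4] = 4×1 = 4. Result coefficients: [2, 3, 7, 5, 4] → 4x^4 + 5x^3 + 7x^2 + 3x + 2

4x^4 + 5x^3 + 7x^2 + 3x + 2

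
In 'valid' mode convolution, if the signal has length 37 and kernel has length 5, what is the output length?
'Valid' mode counts only positions where the kernel fully overlaps the signal: m - n + 1 = 37 - 5 + 1 = 33

33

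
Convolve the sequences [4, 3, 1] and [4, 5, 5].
y[0] = 4×4 = 16; y[1] = 4×5 + 3×4 = 32; y[2] = 4×5 + 3×5 + 1×4 = 39; y[3] = 3×5 + 1×5 = 20; y[4] = 1×5 = 5

[16, 32, 39, 20, 5]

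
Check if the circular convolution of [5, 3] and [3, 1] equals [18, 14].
Recompute circular convolution of [5, 3] and [3, 1]: y[0] = 5×3 + 3×1 = 18; y[1] = 5×1 + 3×3 = 14 → [18, 14]. Given [18, 14] matches, so answer: Yes

Yes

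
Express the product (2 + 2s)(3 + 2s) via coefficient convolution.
Ascending coefficients: a = [2, 2], b = [3, 2]. c[0] = 2×3 = 6; c[1] = 2×2 + 2×3 = 10; c[2] = 2×2 = 4. Result coefficients: [6, 10, 4] → 6 + 10s + 4s^2

6 + 10s + 4s^2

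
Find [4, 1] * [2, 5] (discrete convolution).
y[0] = 4×2 = 8; y[1] = 4×5 + 1×2 = 22; y[2] = 1×5 = 5

[8, 22, 5]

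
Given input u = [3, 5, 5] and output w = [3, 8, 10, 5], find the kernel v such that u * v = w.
Output length 4 = len(u) + len(v) - 1 ⇒ len(v) = 2. Solve v forward using v[k] = (w[k] - Σ_{i≥1} u[i]·v[k-i]) / u[0]: v[0] = w[0] / u[0] = 3 / 3 = 1; v[1] = (w[1] - 5×1) / u[0] = (8 - 5×1) / 3 = 1. So v = [1, 1]. Forward-check [3, 5, 5] * [1, 1]: w[0] = 3×1 = 3; w[1] = 3×1 + 5×1 = 8; w[2] = 5×1 + 5×1 = 10; w[3] = 5×1 = 5 → [3, 8, 10, 5] ✓

[1, 1]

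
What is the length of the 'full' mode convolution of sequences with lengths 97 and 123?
Linear/full convolution length: m + n - 1 = 97 + 123 - 1 = 219

219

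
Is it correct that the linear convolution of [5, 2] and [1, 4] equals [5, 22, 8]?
Recompute linear convolution of [5, 2] and [1, 4]: y[0] = 5×1 = 5; y[1] = 5×4 + 2×1 = 22; y[2] = 2×4 = 8 → [5, 22, 8]. Given [5, 22, 8] matches, so answer: Yes

Yes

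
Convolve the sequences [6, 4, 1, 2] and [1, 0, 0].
y[0] = 6×1 = 6; y[1] = 6×0 + 4×1 = 4; y[2] = 6×0 + 4×0 + 1×1 = 1; y[3] = 4×0 + 1×0 + 2×1 = 2; y[4] = 1×0 + 2×0 = 0; y[5] = 2×0 = 0

[6, 4, 1, 2, 0, 0]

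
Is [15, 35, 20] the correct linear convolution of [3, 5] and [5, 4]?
Recompute linear convolution of [3, 5] and [5, 4]: y[0] = 3×5 = 15; y[1] = 3×4 + 5×5 = 37; y[2] = 5×4 = 20 → [15, 37, 20]. Compare to given [15, 35, 20]: they differ at index 1: given 35, correct 37, so answer: No

No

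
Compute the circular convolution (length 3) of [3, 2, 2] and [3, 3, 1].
Use y[k] = Σ_j a[j]·b[(k-j) mod 3]. y[0] = 3×3 + 2×1 + 2×3 = 17; y[1] = 3×3 + 2×3 + 2×1 = 17; y[2] = 3×1 + 2×3 + 2×3 = 15. Result: [17, 17, 15]

[17, 17, 15]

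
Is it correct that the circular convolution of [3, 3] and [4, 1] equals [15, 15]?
Recompute circular convolution of [3, 3] and [4, 1]: y[0] = 3×4 + 3×1 = 15; y[1] = 3×1 + 3×4 = 15 → [15, 15]. Given [15, 15] matches, so answer: Yes

Yes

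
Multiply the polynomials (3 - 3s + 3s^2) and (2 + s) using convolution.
Ascending coefficients: a = [3, -3, 3], b = [2, 1]. c[0] = 3×2 = 6; c[1] = 3×1 + -3×2 = -3; c[2] = -3×1 + 3×2 = 3; c[3] = 3×1 = 3. Result coefficients: [6, -3, 3, 3] → 6 - 3s + 3s^2 + 3s^3

6 - 3s + 3s^2 + 3s^3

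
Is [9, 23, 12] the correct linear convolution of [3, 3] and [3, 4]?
Recompute linear convolution of [3, 3] and [3, 4]: y[0] = 3×3 = 9; y[1] = 3×4 + 3×3 = 21; y[2] = 3×4 = 12 → [9, 21, 12]. Compare to given [9, 23, 12]: they differ at index 1: given 23, correct 21, so answer: No

No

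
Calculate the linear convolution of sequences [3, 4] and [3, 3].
y[0] = 3×3 = 9; y[1] = 3×3 + 4×3 = 21; y[2] = 4×3 = 12

[9, 21, 12]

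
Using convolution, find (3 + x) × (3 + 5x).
Ascending coefficients: a = [3, 1], b = [3, 5]. c[0] = 3×3 = 9; c[1] = 3×5 + 1×3 = 18; c[2] = 1×5 = 5. Result coefficients: [9, 18, 5] → 9 + 18x + 5x^2

9 + 18x + 5x^2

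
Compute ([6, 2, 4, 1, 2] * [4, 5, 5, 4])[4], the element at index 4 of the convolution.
Use y[k] = Σ_i a[i]·b[k-i] at k=4. y[4] = 2×4 + 4×5 + 1×5 + 2×4 = 41

41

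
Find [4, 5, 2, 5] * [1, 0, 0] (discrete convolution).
y[0] = 4×1 = 4; y[1] = 4×0 + 5×1 = 5; y[2] = 4×0 + 5×0 + 2×1 = 2; y[3] = 5×0 + 2×0 + 5×1 = 5; y[4] = 2×0 + 5×0 = 0; y[5] = 5×0 = 0

[4, 5, 2, 5, 0, 0]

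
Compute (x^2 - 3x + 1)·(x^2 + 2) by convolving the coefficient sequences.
Ascending coefficients: a = [1, -3, 1], b = [2, 0, 1]. c[0] = 1×2 = 2; c[1] = 1×0 + -3×2 = -6; c[2] = 1×1 + -3×0 + 1×2 = 3; c[3] = -3×1 + 1×0 = -3; c[4] = 1×1 = 1. Result coefficients: [2, -6, 3, -3, 1] → x^4 - 3x^3 + 3x^2 - 6x + 2

x^4 - 3x^3 + 3x^2 - 6x + 2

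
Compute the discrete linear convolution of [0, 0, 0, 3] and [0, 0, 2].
y[0] = 0×0 = 0; y[1] = 0×0 + 0×0 = 0; y[2] = 0×2 + 0×0 + 0×0 = 0; y[3] = 0×2 + 0×0 + 3×0 = 0; y[4] = 0×2 + 3×0 = 0; y[5] = 3×2 = 6

[0, 0, 0, 0, 0, 6]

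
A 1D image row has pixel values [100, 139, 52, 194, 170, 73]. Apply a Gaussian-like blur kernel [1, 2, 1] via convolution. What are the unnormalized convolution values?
Convolve image row [100, 139, 52, 194, 170, 73] with kernel [1, 2, 1]: y[0] = 100×1 = 100; y[1] = 100×2 + 139×1 = 339; y[2] = 100×1 + 139×2 + 52×1 = 430; y[3] = 139×1 + 52×2 + 194×1 = 437; y[4] = 52×1 + 194×2 + 170×1 = 610; y[5] = 194×1 + 170×2 + 73×1 = 607; y[6] = 170×1 + 73×2 = 316; y[7] = 73×1 = 73 → [100, 339, 430, 437, 610, 607, 316, 73]. Normalization factor = sum(kernel) = 4.

[100, 339, 430, 437, 610, 607, 316, 73]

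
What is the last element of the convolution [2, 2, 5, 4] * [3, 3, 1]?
Use y[k] = Σ_i a[i]·b[k-i] at k=5. y[5] = 4×1 = 4

4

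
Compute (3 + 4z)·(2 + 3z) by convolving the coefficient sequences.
Ascending coefficients: a = [3, 4], b = [2, 3]. c[0] = 3×2 = 6; c[1] = 3×3 + 4×2 = 17; c[2] = 4×3 = 12. Result coefficients: [6, 17, 12] → 6 + 17z + 12z^2

6 + 17z + 12z^2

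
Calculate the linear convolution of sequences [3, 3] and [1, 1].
y[0] = 3×1 = 3; y[1] = 3×1 + 3×1 = 6; y[2] = 3×1 = 3

[3, 6, 3]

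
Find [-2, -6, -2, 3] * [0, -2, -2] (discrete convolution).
y[0] = -2×0 = 0; y[1] = -2×-2 + -6×0 = 4; y[2] = -2×-2 + -6×-2 + -2×0 = 16; y[3] = -6×-2 + -2×-2 + 3×0 = 16; y[4] = -2×-2 + 3×-2 = -2; y[5] = 3×-2 = -6

[0, 4, 16, 16, -2, -6]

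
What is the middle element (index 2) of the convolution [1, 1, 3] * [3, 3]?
Use y[k] = Σ_i a[i]·b[k-i] at k=2. y[2] = 1×3 + 3×3 = 12

12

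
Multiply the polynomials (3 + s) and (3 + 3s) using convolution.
Ascending coefficients: a = [3, 1], b = [3, 3]. c[0] = 3×3 = 9; c[1] = 3×3 + 1×3 = 12; c[2] = 1×3 = 3. Result coefficients: [9, 12, 3] → 9 + 12s + 3s^2

9 + 12s + 3s^2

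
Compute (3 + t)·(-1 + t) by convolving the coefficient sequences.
Ascending coefficients: a = [3, 1], b = [-1, 1]. c[0] = 3×-1 = -3; c[1] = 3×1 + 1×-1 = 2; c[2] = 1×1 = 1. Result coefficients: [-3, 2, 1] → -3 + 2t + t^2

-3 + 2t + t^2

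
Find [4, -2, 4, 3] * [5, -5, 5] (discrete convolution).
y[0] = 4×5 = 20; y[1] = 4×-5 + -2×5 = -30; y[2] = 4×5 + -2×-5 + 4×5 = 50; y[3] = -2×5 + 4×-5 + 3×5 = -15; y[4] = 4×5 + 3×-5 = 5; y[5] = 3×5 = 15

[20, -30, 50, -15, 5, 15]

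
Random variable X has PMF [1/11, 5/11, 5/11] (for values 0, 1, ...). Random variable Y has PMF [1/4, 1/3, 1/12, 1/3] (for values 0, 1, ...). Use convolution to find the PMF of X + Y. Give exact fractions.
P(X+Y=k) = Σ_i P(X=i)·P(Y=k-i) — a convolution of [1/11, 5/11, 5/11] and [1/4, 1/3, 1/12, 1/3]. P(X+Y=0) = (1/11)×(1/4) = 1/44; P(X+Y=1) = (1/11)×(1/3) + (5/11)×(1/4) = 1/33 + 5/44 = 19/132; P(X+Y=2) = (1/11)×(1/12) + (5/11)×(1/3) + (5/11)×(1/4) = 1/132 + 5/33 + 5/44 = 3/11; P(X+Y=3) = (1/11)×(1/3) + (5/11)×(1/12) + (5/11)×(1/3) = 1/33 + 5/132 + 5/33 = 29/132; P(X+Y=4) = (5/11)×(1/3) + (5/11)×(1/12) = 5/33 + 5/132 = 25/132; P(X+Y=5) = (5/11)×(1/3) = 5/33. PMF: [1/44, 19/132, 3/11, 29/132, 25/132, 5/33] (sums to 1 ✓)

[1/44, 19/132, 3/11, 29/132, 25/132, 5/33]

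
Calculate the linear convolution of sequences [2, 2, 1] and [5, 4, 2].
y[0] = 2×5 = 10; y[1] = 2×4 + 2×5 = 18; y[2] = 2×2 + 2×4 + 1×5 = 17; y[3] = 2×2 + 1×4 = 8; y[4] = 1×2 = 2

[10, 18, 17, 8, 2]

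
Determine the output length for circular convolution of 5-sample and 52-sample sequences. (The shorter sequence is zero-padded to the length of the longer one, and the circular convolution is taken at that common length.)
Circular convolution (zero-padding the shorter input) has length max(m, n) = max(5, 52) = 52

52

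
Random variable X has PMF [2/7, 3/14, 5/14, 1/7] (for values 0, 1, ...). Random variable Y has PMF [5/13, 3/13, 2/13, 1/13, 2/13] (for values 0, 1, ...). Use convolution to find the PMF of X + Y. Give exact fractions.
P(X+Y=k) = Σ_i P(X=i)·P(Y=k-i) — a convolution of [2/7, 3/14, 5/14, 1/7] and [5/13, 3/13, 2/13, 1/13, 2/13]. P(X+Y=0) = (2/7)×(5/13) = 10/91; P(X+Y=1) = (2/7)×(3/13) + (3/14)×(5/13) = 6/91 + 15/182 = 27/182; P(X+Y=2) = (2/7)×(2/13) + (3/14)×(3/13) + (5/14)×(5/13) = 4/91 + 9/182 + 25/182 = 3/13; P(X+Y=3) = (2/7)×(1/13) + (3/14)×(2/13) + (5/14)×(3/13) + (1/7)×(5/13) = 2/91 + 3/91 + 15/182 + 5/91 = 5/26; P(X+Y=4) = (2/7)×(2/13) + (3/14)×(1/13) + (5/14)×(2/13) + (1/7)×(3/13) = 4/91 + 3/182 + 5/91 + 3/91 = 27/182; P(X+Y=5) = (3/14)×(2/13) + (5/14)×(1/13) + (1/7)×(2/13) = 3/91 + 5/182 + 2/91 = 15/182; P(X+Y=6) = (5/14)×(2/13) + (1/7)×(1/13) = 5/91 + 1/91 = 6/91; P(X+Y=7) = (1/7)×(2/13) = 2/91. PMF: [10/91, 27/182, 3/13, 5/26, 27/182, 15/182, 6/91, 2/91] (sums to 1 ✓)

[10/91, 27/182, 3/13, 5/26, 27/182, 15/182, 6/91, 2/91]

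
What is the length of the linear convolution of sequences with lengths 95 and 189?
Linear/full convolution length: m + n - 1 = 95 + 189 - 1 = 283

283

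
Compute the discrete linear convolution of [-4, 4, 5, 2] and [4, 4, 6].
y[0] = -4×4 = -16; y[1] = -4×4 + 4×4 = 0; y[2] = -4×6 + 4×4 + 5×4 = 12; y[3] = 4×6 + 5×4 + 2×4 = 52; y[4] = 5×6 + 2×4 = 38; y[5] = 2×6 = 12

[-16, 0, 12, 52, 38, 12]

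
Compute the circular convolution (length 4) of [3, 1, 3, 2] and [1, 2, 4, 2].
Use y[k] = Σ_j f[j]·g[(k-j) mod 4]. y[0] = 3×1 + 1×2 + 3×4 + 2×2 = 21; y[1] = 3×2 + 1×1 + 3×2 + 2×4 = 21; y[2] = 3×4 + 1×2 + 3×1 + 2×2 = 21; y[3] = 3×2 + 1×4 + 3×2 + 2×1 = 18. Result: [21, 21, 21, 18]

[21, 21, 21, 18]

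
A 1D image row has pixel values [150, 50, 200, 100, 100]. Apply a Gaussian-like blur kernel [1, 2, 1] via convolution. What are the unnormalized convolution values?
Convolve image row [150, 50, 200, 100, 100] with kernel [1, 2, 1]: y[0] = 150×1 = 150; y[1] = 150×2 + 50×1 = 350; y[2] = 150×1 + 50×2 + 200×1 = 450; y[3] = 50×1 + 200×2 + 100×1 = 550; y[4] = 200×1 + 100×2 + 100×1 = 500; y[5] = 100×1 + 100×2 = 300; y[6] = 100×1 = 100 → [150, 350, 450, 550, 500, 300, 100]. Normalization factor = sum(kernel) = 4.

[150, 350, 450, 550, 500, 300, 100]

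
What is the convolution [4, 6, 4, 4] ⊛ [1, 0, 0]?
y[0] = 4×1 = 4; y[1] = 4×0 + 6×1 = 6; y[2] = 4×0 + 6×0 + 4×1 = 4; y[3] = 6×0 + 4×0 + 4×1 = 4; y[4] = 4×0 + 4×0 = 0; y[5] = 4×0 = 0

[4, 6, 4, 4, 0, 0]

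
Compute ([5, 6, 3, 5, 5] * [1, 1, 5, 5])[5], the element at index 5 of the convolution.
Use y[k] = Σ_i a[i]·b[k-i] at k=5. y[5] = 3×5 + 5×5 + 5×1 = 45

45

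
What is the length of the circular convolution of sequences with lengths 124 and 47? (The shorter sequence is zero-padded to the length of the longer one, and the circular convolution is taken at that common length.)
Circular convolution (zero-padding the shorter input) has length max(m, n) = max(124, 47) = 124

124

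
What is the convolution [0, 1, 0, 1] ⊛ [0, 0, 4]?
y[0] = 0×0 = 0; y[1] = 0×0 + 1×0 = 0; y[2] = 0×4 + 1×0 + 0×0 = 0; y[3] = 1×4 + 0×0 + 1×0 = 4; y[4] = 0×4 + 1×0 = 0; y[5] = 1×4 = 4

[0, 0, 0, 4, 0, 4]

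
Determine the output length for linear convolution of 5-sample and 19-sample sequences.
Linear/full convolution length: m + n - 1 = 5 + 19 - 1 = 23

23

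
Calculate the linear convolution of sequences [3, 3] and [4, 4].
y[0] = 3×4 = 12; y[1] = 3×4 + 3×4 = 24; y[2] = 3×4 = 12

[12, 24, 12]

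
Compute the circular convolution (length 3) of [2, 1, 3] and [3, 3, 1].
Use y[k] = Σ_j x[j]·h[(k-j) mod 3]. y[0] = 2×3 + 1×1 + 3×3 = 16; y[1] = 2×3 + 1×3 + 3×1 = 12; y[2] = 2×1 + 1×3 + 3×3 = 14. Result: [16, 12, 14]

[16, 12, 14]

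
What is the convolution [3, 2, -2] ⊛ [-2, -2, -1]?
y[0] = 3×-2 = -6; y[1] = 3×-2 + 2×-2 = -10; y[2] = 3×-1 + 2×-2 + -2×-2 = -3; y[3] = 2×-1 + -2×-2 = 2; y[4] = -2×-1 = 2

[-6, -10, -3, 2, 2]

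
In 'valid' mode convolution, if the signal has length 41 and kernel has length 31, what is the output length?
'Valid' mode counts only positions where the kernel fully overlaps the signal: m - n + 1 = 41 - 31 + 1 = 11

11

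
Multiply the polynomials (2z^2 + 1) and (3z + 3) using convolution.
Ascending coefficients: a = [1, 0, 2], b = [3, 3]. c[0] = 1×3 = 3; c[1] = 1×3 + 0×3 = 3; c[2] = 0×3 + 2×3 = 6; c[3] = 2×3 = 6. Result coefficients: [3, 3, 6, 6] → 6z^3 + 6z^2 + 3z + 3

6z^3 + 6z^2 + 3z + 3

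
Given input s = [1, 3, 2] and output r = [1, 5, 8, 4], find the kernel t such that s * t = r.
Output length 4 = len(s) + len(t) - 1 ⇒ len(t) = 2. Solve t forward using t[k] = (r[k] - Σ_{i≥1} s[i]·t[k-i]) / s[0]: t[0] = r[0] / s[0] = 1 / 1 = 1; t[1] = (r[1] - 3×1) / s[0] = (5 - 3×1) / 1 = 2. So t = [1, 2]. Forward-check [1, 3, 2] * [1, 2]: r[0] = 1×1 = 1; r[1] = 1×2 + 3×1 = 5; r[2] = 3×2 + 2×1 = 8; r[3] = 2×2 = 4 → [1, 5, 8, 4] ✓

[1, 2]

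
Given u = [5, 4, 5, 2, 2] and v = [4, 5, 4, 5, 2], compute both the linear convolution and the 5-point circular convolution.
Linear: y_lin[0] = 5×4 = 20; y_lin[1] = 5×5 + 4×4 = 41; y_lin[2] = 5×4 + 4×5 + 5×4 = 60; y_lin[3] = 5×5 + 4×4 + 5×5 + 2×4 = 74; y_lin[4] = 5×2 + 4×5 + 5×4 + 2×5 + 2×4 = 68; y_lin[5] = 4×2 + 5×5 + 2×4 + 2×5 = 51; y_lin[6] = 5×2 + 2×5 + 2×4 = 28; y_lin[7] = 2×2 + 2×5 = 14; y_lin[8] = 2×2 = 4 → [20, 41, 60, 74, 68, 51, 28, 14, 4]. Circular (length 5): y[0] = 5×4 + 4×2 + 5×5 + 2×4 + 2×5 = 71; y[1] = 5×5 + 4×4 + 5×2 + 2×5 + 2×4 = 69; y[2] = 5×4 + 4×5 + 5×4 + 2×2 + 2×5 = 74; y[3] = 5×5 + 4×4 + 5×5 + 2×4 + 2×2 = 78; y[4] = 5×2 + 4×5 + 5×4 + 2×5 + 2×4 = 68 → [71, 69, 74, 78, 68]

Linear: [20, 41, 60, 74, 68, 51, 28, 14, 4], Circular: [71, 69, 74, 78, 68]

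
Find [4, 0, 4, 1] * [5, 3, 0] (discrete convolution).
y[0] = 4×5 = 20; y[1] = 4×3 + 0×5 = 12; y[2] = 4×0 + 0×3 + 4×5 = 20; y[3] = 0×0 + 4×3 + 1×5 = 17; y[4] = 4×0 + 1×3 = 3; y[5] = 1×0 = 0

[20, 12, 20, 17, 3, 0]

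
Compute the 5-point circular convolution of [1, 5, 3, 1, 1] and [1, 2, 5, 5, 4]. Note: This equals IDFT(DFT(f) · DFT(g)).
Either evaluate y[k] = Σ_j f[j]·g[(k-j) mod 5] directly, or use IDFT(DFT(f) · DFT(g)). y[0] = 1×1 + 5×4 + 3×5 + 1×5 + 1×2 = 43; y[1] = 1×2 + 5×1 + 3×4 + 1×5 + 1×5 = 29; y[2] = 1×5 + 5×2 + 3×1 + 1×4 + 1×5 = 27; y[3] = 1×5 + 5×5 + 3×2 + 1×1 + 1×4 = 41; y[4] = 1×4 + 5×5 + 3×5 + 1×2 + 1×1 = 47. Result: [43, 29, 27, 41, 47]

[43, 29, 27, 41, 47]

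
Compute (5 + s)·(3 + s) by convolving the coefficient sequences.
Ascending coefficients: a = [5, 1], b = [3, 1]. c[0] = 5×3 = 15; c[1] = 5×1 + 1×3 = 8; c[2] = 1×1 = 1. Result coefficients: [15, 8, 1] → 15 + 8s + s^2

15 + 8s + s^2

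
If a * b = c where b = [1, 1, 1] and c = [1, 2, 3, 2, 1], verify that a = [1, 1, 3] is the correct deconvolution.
Forward-compute [1, 1, 3] * [1, 1, 1]: c[0] = 1×1 = 1; c[1] = 1×1 + 1×1 = 2; c[2] = 1×1 + 1×1 + 3×1 = 5; c[3] = 1×1 + 3×1 = 4; c[4] = 3×1 = 3 → [1, 2, 5, 4, 3]. Does not match given c = [1, 2, 3, 2, 1].

Not verified. [1, 1, 3] * [1, 1, 1] = [1, 2, 5, 4, 3], which differs from [1, 2, 3, 2, 1] at index 2.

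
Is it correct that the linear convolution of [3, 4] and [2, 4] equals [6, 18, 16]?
Recompute linear convolution of [3, 4] and [2, 4]: y[0] = 3×2 = 6; y[1] = 3×4 + 4×2 = 20; y[2] = 4×4 = 16 → [6, 20, 16]. Compare to given [6, 18, 16]: they differ at index 1: given 18, correct 20, so answer: No

No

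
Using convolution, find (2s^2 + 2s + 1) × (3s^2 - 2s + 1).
Ascending coefficients: a = [1, 2, 2], b = [1, -2, 3]. c[0] = 1×1 = 1; c[1] = 1×-2 + 2×1 = 0; c[2] = 1×3 + 2×-2 + 2×1 = 1; c[3] = 2×3 + 2×-2 = 2; c[4] = 2×3 = 6. Result coefficients: [1, 0, 1, 2, 6] → 6s^4 + 2s^3 + s^2 + 1

6s^4 + 2s^3 + s^2 + 1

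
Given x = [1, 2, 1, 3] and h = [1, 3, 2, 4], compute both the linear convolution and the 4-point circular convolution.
Linear: y_lin[0] = 1×1 = 1; y_lin[1] = 1×3 + 2×1 = 5; y_lin[2] = 1×2 + 2×3 + 1×1 = 9; y_lin[3] = 1×4 + 2×2 + 1×3 + 3×1 = 14; y_lin[4] = 2×4 + 1×2 + 3×3 = 19; y_lin[5] = 1×4 + 3×2 = 10; y_lin[6] = 3×4 = 12 → [1, 5, 9, 14, 19, 10, 12]. Circular (length 4): y[0] = 1×1 + 2×4 + 1×2 + 3×3 = 20; y[1] = 1×3 + 2×1 + 1×4 + 3×2 = 15; y[2] = 1×2 + 2×3 + 1×1 + 3×4 = 21; y[3] = 1×4 + 2×2 + 1×3 + 3×1 = 14 → [20, 15, 21, 14]

Linear: [1, 5, 9, 14, 19, 10, 12], Circular: [20, 15, 21, 14]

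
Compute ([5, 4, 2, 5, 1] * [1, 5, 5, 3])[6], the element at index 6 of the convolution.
Use y[k] = Σ_i a[i]·b[k-i] at k=6. y[6] = 5×3 + 1×5 = 20

20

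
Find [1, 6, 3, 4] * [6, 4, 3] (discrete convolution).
y[0] = 1×6 = 6; y[1] = 1×4 + 6×6 = 40; y[2] = 1×3 + 6×4 + 3×6 = 45; y[3] = 6×3 + 3×4 + 4×6 = 54; y[4] = 3×3 + 4×4 = 25; y[5] = 4×3 = 12

[6, 40, 45, 54, 25, 12]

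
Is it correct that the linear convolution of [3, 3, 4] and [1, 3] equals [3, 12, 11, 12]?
Recompute linear convolution of [3, 3, 4] and [1, 3]: y[0] = 3×1 = 3; y[1] = 3×3 + 3×1 = 12; y[2] = 3×3 + 4×1 = 13; y[3] = 4×3 = 12 → [3, 12, 13, 12]. Compare to given [3, 12, 11, 12]: they differ at index 2: given 11, correct 13, so answer: No

No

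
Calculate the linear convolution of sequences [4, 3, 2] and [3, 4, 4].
y[0] = 4×3 = 12; y[1] = 4×4 + 3×3 = 25; y[2] = 4×4 + 3×4 + 2×3 = 34; y[3] = 3×4 + 2×4 = 20; y[4] = 2×4 = 8

[12, 25, 34, 20, 8]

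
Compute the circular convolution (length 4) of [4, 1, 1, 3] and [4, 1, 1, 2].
Use y[k] = Σ_j a[j]·b[(k-j) mod 4]. y[0] = 4×4 + 1×2 + 1×1 + 3×1 = 22; y[1] = 4×1 + 1×4 + 1×2 + 3×1 = 13; y[2] = 4×1 + 1×1 + 1×4 + 3×2 = 15; y[3] = 4×2 + 1×1 + 1×1 + 3×4 = 22. Result: [22, 13, 15, 22]

[22, 13, 15, 22]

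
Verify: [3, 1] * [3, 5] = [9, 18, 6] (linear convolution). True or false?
Recompute linear convolution of [3, 1] and [3, 5]: y[0] = 3×3 = 9; y[1] = 3×5 + 1×3 = 18; y[2] = 1×5 = 5 → [9, 18, 5]. Compare to given [9, 18, 6]: they differ at index 2: given 6, correct 5, so answer: No

No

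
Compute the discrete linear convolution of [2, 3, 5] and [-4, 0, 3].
y[0] = 2×-4 = -8; y[1] = 2×0 + 3×-4 = -12; y[2] = 2×3 + 3×0 + 5×-4 = -14; y[3] = 3×3 + 5×0 = 9; y[4] = 5×3 = 15

[-8, -12, -14, 9, 15]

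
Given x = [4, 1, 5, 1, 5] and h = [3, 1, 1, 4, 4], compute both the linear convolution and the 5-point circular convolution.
Linear: y_lin[0] = 4×3 = 12; y_lin[1] = 4×1 + 1×3 = 7; y_lin[2] = 4×1 + 1×1 + 5×3 = 20; y_lin[3] = 4×4 + 1×1 + 5×1 + 1×3 = 25; y_lin[4] = 4×4 + 1×4 + 5×1 + 1×1 + 5×3 = 41; y_lin[5] = 1×4 + 5×4 + 1×1 + 5×1 = 30; y_lin[6] = 5×4 + 1×4 + 5×1 = 29; y_lin[7] = 1×4 + 5×4 = 24; y_lin[8] = 5×4 = 20 → [12, 7, 20, 25, 41, 30, 29, 24, 20]. Circular (length 5): y[0] = 4×3 + 1×4 + 5×4 + 1×1 + 5×1 = 42; y[1] = 4×1 + 1×3 + 5×4 + 1×4 + 5×1 = 36; y[2] = 4×1 + 1×1 + 5×3 + 1×4 + 5×4 = 44; y[3] = 4×4 + 1×1 + 5×1 + 1×3 + 5×4 = 45; y[4] = 4×4 + 1×4 + 5×1 + 1×1 + 5×3 = 41 → [42, 36, 44, 45, 41]

Linear: [12, 7, 20, 25, 41, 30, 29, 24, 20], Circular: [42, 36, 44, 45, 41]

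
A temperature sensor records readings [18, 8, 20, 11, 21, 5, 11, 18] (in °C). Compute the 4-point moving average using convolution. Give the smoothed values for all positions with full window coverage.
4-point moving average kernel = [1, 1, 1, 1]. Apply in 'valid' mode (full window coverage): avg[0] = (18 + 8 + 20 + 11) / 4 = 14.25; avg[1] = (8 + 20 + 11 + 21) / 4 = 15.0; avg[2] = (20 + 11 + 21 + 5) / 4 = 14.25; avg[3] = (11 + 21 + 5 + 11) / 4 = 12.0; avg[4] = (21 + 5 + 11 + 18) / 4 = 13.75. Smoothed values: [14.25, 15.0, 14.25, 12.0, 13.75]

[14.25, 15.0, 14.25, 12.0, 13.75]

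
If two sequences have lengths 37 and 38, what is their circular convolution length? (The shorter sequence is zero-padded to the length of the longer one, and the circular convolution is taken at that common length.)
Circular convolution (zero-padding the shorter input) has length max(m, n) = max(37, 38) = 38

38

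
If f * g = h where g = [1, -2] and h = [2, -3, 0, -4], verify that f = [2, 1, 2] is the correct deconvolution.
Forward-compute [2, 1, 2] * [1, -2]: h[0] = 2×1 = 2; h[1] = 2×-2 + 1×1 = -3; h[2] = 1×-2 + 2×1 = 0; h[3] = 2×-2 = -4 → [2, -3, 0, -4]. Matches given h = [2, -3, 0, -4], so verified.

Verified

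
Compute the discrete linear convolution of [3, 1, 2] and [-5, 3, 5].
y[0] = 3×-5 = -15; y[1] = 3×3 + 1×-5 = 4; y[2] = 3×5 + 1×3 + 2×-5 = 8; y[3] = 1×5 + 2×3 = 11; y[4] = 2×5 = 10

[-15, 4, 8, 11, 10]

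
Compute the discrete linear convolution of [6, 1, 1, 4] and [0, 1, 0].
y[0] = 6×0 = 0; y[1] = 6×1 + 1×0 = 6; y[2] = 6×0 + 1×1 + 1×0 = 1; y[3] = 1×0 + 1×1 + 4×0 = 1; y[4] = 1×0 + 4×1 = 4; y[5] = 4×0 = 0

[0, 6, 1, 1, 4, 0]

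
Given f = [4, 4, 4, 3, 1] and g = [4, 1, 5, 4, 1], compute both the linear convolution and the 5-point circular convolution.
Linear: y_lin[0] = 4×4 = 16; y_lin[1] = 4×1 + 4×4 = 20; y_lin[2] = 4×5 + 4×1 + 4×4 = 40; y_lin[3] = 4×4 + 4×5 + 4×1 + 3×4 = 52; y_lin[4] = 4×1 + 4×4 + 4×5 + 3×1 + 1×4 = 47; y_lin[5] = 4×1 + 4×4 + 3×5 + 1×1 = 36; y_lin[6] = 4×1 + 3×4 + 1×5 = 21; y_lin[7] = 3×1 + 1×4 = 7; y_lin[8] = 1×1 = 1 → [16, 20, 40, 52, 47, 36, 21, 7, 1]. Circular (length 5): y[0] = 4×4 + 4×1 + 4×4 + 3×5 + 1×1 = 52; y[1] = 4×1 + 4×4 + 4×1 + 3×4 + 1×5 = 41; y[2] = 4×5 + 4×1 + 4×4 + 3×1 + 1×4 = 47; y[3] = 4×4 + 4×5 + 4×1 + 3×4 + 1×1 = 53; y[4] = 4×1 + 4×4 + 4×5 + 3×1 + 1×4 = 47 → [52, 41, 47, 53, 47]

Linear: [16, 20, 40, 52, 47, 36, 21, 7, 1], Circular: [52, 41, 47, 53, 47]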